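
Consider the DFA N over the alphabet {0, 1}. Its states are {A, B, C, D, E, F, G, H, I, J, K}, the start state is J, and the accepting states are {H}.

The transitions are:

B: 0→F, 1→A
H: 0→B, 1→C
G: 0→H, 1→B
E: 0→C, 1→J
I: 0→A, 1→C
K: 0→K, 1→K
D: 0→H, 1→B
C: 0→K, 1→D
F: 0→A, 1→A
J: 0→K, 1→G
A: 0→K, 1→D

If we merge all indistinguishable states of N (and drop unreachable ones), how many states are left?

6

Reachable states from the start: {A,B,C,D,F,G,H,J,K}. Unreachable: {E,I} — drop them.
P0 = {H} | {A,B,C,D,F,G,J,K}.
On input 0, block {A,B,C,D,F,G,J,K} splits into {A,B,C,F,J,K} and {D,G}.
On input 1, block {A,B,C,F,J,K} splits into {A,C,J} and {B,F,K}.
Split {B,F,K} by δ(·,0) → {B,K} and {F}.
Refine {B,K} on symbol 0: members go to different blocks, giving {B} and {K}.
The partition is now stable with 6 blocks: {H} | {A,C,J} | {D,G} | {B} | {F} | {K}.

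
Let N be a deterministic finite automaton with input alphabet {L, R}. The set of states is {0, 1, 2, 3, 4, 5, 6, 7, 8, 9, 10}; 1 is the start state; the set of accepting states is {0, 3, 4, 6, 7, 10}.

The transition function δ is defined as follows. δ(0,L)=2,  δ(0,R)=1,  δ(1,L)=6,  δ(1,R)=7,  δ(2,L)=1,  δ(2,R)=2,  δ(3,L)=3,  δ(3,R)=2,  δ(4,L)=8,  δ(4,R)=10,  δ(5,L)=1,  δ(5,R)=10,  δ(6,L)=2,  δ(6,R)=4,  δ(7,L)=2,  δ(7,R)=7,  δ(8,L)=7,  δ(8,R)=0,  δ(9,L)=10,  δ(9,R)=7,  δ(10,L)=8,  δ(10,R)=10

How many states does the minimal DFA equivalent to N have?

Reachable states from the start: {0,1,2,4,6,7,8,10}. Unreachable: {3,5,9} — drop them.
Start with accepting vs non-accepting: {0,4,6,7,10} | {1,2,8}.
Refine {0,4,6,7,10} on symbol R: members go to different blocks, giving {4,6,7,10} and {0}.
Split {1,2,8} by δ(·,L) → {1,8} and {2}.
Split {4,6,7,10} by δ(·,L) → {4,10} and {6,7}.
Split {1,8} by δ(·,R) → {1} and {8}.
Refine {6,7} on symbol R: members go to different blocks, giving {6} and {7}.
No further refinement is possible. Final partition (7 blocks): {4,10} | {1} | {0} | {2} | {6} | {8} | {7}.

7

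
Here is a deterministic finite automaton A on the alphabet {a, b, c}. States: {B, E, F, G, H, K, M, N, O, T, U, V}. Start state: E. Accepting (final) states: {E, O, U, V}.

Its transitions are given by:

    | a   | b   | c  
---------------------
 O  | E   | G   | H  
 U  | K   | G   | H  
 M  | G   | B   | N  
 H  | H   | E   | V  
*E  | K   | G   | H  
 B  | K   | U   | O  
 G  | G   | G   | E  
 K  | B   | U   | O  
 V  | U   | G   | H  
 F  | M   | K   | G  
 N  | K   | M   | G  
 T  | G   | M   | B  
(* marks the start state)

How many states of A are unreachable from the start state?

Starting at E and following transitions, the reachable set is {B, E, G, H, K, O, U, V}. That leaves F, M, N, T unreachable — 4 in total.

4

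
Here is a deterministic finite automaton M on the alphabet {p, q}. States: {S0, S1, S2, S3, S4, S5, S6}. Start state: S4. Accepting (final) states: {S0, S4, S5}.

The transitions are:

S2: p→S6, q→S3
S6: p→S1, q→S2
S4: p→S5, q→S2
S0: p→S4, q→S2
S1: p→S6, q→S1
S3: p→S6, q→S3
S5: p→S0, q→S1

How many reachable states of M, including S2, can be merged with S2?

All states are reachable from the start state.
Initial partition by acceptance: {S0,S4,S5} | {S1,S2,S3,S6}.
Stable partition: {S0,S4,S5} | {S1,S2,S3,S6} — 2 equivalence classes.
State S2 belongs to the block {S1,S2,S3,S6}, which has 4 states.

4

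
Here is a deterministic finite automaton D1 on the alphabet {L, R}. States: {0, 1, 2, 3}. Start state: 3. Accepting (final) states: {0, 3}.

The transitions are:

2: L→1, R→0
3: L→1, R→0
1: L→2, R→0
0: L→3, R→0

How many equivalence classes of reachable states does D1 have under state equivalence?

3

P0 = {0,3} | {1,2}.
Refine {0,3} on symbol L: members go to different blocks, giving {0} and {3}.
No further refinement is possible. Final partition (3 blocks): {0} | {1,2} | {3}.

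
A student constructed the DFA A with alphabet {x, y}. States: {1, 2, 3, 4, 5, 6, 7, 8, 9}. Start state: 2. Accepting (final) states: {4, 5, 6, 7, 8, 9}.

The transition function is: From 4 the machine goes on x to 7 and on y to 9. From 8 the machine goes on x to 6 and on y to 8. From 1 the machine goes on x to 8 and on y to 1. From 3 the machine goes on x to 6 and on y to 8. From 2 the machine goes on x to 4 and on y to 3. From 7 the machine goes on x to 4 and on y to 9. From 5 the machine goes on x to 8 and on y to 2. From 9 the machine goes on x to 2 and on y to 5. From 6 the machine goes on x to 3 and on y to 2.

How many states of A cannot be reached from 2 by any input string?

1

No path from 2 leads to 1; the other 8 states are all reachable.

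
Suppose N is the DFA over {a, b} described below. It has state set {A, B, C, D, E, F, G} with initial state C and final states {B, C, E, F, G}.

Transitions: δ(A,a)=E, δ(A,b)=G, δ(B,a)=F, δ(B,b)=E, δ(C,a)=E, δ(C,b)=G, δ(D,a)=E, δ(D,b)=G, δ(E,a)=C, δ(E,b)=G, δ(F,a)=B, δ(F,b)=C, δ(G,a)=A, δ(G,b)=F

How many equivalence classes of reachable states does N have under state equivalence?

4

Reachable states from the start: {A,B,C,E,F,G}. Unreachable: {D} — drop them.
Start with accepting vs non-accepting: {B,C,E,F,G} | {A}.
Split {B,C,E,F,G} by δ(·,a) → {B,C,E,F} and {G}.
Refine {B,C,E,F} on symbol b: members go to different blocks, giving {B,F} and {C,E}.
The partition is now stable with 4 blocks: {B,F} | {A} | {G} | {C,E}.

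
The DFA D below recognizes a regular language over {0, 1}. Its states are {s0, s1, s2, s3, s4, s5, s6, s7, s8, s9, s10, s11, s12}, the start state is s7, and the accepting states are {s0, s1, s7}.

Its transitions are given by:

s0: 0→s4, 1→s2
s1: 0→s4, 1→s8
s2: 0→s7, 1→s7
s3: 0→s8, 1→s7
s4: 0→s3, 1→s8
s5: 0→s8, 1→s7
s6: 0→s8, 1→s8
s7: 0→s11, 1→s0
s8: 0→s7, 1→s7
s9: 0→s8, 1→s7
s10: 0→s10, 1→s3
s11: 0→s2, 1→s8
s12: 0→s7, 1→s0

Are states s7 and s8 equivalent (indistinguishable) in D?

Reachable states from the start: {s0,s2,s3,s4,s7,s8,s11}. Unreachable: {s1,s5,s6,s9,s10,s12} — drop them.
P0 = {s0,s7} | {s2,s3,s4,s8,s11}.
Refine {s0,s7} on symbol 1: members go to different blocks, giving {s0} and {s7}.
On input 0, block {s2,s3,s4,s8,s11} splits into {s3,s4,s11} and {s2,s8}.
On input 0, block {s3,s4,s11} splits into {s3,s11} and {s4}.
On input 1, block {s3,s11} splits into {s3} and {s11}.
The partition is now stable with 6 blocks: {s0} | {s3} | {s7} | {s2,s8} | {s4} | {s11}.
s7 and s8 end up in different blocks, so they are distinguishable. For instance, the string 'ε' is accepted from only s7.

No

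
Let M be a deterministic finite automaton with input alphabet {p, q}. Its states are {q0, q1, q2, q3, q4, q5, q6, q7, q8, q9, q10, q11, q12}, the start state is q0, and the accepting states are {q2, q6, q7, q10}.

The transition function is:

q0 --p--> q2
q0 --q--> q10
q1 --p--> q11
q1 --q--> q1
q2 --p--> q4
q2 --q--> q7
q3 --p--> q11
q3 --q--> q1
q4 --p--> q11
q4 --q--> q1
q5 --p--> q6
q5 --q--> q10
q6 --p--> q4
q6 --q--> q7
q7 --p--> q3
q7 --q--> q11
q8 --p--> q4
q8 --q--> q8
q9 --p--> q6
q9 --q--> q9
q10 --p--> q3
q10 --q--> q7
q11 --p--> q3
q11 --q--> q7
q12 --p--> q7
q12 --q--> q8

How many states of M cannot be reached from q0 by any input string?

BFS from q0 reaches {q0, q1, q2, q3, q4, q7, q10, q11}; the 5 state(s) q5, q6, q8, q9, q12 are never visited.

5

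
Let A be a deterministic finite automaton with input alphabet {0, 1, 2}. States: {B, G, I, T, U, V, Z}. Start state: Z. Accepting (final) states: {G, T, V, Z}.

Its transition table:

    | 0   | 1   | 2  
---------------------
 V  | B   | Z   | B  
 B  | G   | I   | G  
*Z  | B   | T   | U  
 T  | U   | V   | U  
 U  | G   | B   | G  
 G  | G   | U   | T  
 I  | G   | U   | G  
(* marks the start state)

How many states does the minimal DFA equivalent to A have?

Every state is reachable, so we keep all 7.
P0 = {G,T,V,Z} | {B,I,U}.
Refine {G,T,V,Z} on symbol 0: members go to different blocks, giving {T,V,Z} and {G}.
The partition is now stable with 3 blocks: {T,V,Z} | {B,I,U} | {G}.

3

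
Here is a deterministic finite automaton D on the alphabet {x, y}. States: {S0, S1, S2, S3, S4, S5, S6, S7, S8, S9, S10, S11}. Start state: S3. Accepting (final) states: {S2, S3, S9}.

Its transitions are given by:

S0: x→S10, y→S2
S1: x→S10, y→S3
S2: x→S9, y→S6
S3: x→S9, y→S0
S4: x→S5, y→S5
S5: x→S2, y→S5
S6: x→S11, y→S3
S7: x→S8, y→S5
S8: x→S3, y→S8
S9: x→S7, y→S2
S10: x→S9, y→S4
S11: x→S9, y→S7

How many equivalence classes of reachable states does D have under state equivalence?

6

Reachable states from the start: {S0,S2,S3,S4,S5,S6,S7,S8,S9,S10,S11}. Unreachable: {S1} — drop them.
P0 = {S2,S3,S9} | {S0,S4,S5,S6,S7,S8,S10,S11}.
Split {S2,S3,S9} by δ(·,x) → {S2,S3} and {S9}.
Refine {S0,S4,S5,S6,S7,S8,S10,S11} on symbol x: members go to different blocks, giving {S0,S4,S6,S7} and {S5,S8} and {S10,S11}.
Refine {S0,S4,S6,S7} on symbol x: members go to different blocks, giving {S0,S6} and {S4,S7}.
No further refinement is possible. Final partition (6 blocks): {S2,S3} | {S0,S6} | {S9} | {S5,S8} | {S10,S11} | {S4,S7}.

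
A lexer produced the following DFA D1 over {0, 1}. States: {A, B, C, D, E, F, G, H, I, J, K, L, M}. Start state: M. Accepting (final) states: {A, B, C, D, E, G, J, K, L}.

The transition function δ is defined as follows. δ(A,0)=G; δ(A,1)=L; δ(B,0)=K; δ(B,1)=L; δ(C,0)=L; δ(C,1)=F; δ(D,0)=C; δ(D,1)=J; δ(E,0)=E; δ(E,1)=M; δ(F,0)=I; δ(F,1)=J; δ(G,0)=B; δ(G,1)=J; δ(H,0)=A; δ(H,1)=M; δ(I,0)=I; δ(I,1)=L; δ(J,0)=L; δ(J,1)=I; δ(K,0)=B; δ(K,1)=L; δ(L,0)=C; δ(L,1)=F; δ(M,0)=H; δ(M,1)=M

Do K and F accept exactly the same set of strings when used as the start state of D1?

Reachable states from the start: {A,B,C,F,G,H,I,J,K,L,M}. Unreachable: {D,E} — drop them.
Initial partition by acceptance: {A,B,C,G,J,K,L} | {F,H,I,M}.
On input 1, block {A,B,C,G,J,K,L} splits into {A,B,G,K} and {C,J,L}.
Split {F,H,I,M} by δ(·,0) → {F,I,M} and {H}.
Split {F,I,M} by δ(·,0) → {F,I} and {M}.
No further refinement is possible. Final partition (5 blocks): {A,B,G,K} | {F,I} | {C,J,L} | {H} | {M}.
K and F end up in different blocks, so they are distinguishable. For instance, the string 'ε' is accepted from only K.

No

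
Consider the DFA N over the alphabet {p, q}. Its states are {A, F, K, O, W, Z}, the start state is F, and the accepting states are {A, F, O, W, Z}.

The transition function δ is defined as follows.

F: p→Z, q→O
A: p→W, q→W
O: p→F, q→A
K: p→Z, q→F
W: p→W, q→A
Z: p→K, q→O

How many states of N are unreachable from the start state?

0

A breadth-first search from the start state visits every state.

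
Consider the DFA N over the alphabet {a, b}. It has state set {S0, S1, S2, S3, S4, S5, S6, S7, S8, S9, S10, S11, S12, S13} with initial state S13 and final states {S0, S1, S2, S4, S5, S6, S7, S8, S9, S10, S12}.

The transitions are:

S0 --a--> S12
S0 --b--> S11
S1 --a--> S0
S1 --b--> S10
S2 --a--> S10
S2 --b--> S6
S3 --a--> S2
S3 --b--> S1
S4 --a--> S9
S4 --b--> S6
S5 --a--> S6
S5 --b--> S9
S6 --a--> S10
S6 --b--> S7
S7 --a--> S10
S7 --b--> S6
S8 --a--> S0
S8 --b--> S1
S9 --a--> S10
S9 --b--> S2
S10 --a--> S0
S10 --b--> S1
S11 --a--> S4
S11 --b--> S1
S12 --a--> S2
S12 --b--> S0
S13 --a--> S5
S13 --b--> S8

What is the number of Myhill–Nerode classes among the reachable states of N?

6

Reachable states from the start: {S0,S1,S2,S4,S5,S6,S7,S8,S9,S10,S11,S12,S13}. Unreachable: {S3} — drop them.
Start with accepting vs non-accepting: {S0,S1,S2,S4,S5,S6,S7,S8,S9,S10,S12} | {S11,S13}.
On input b, block {S0,S1,S2,S4,S5,S6,S7,S8,S9,S10,S12} splits into {S1,S2,S4,S5,S6,S7,S8,S9,S10,S12} and {S0}.
On input a, block {S1,S2,S4,S5,S6,S7,S8,S9,S10,S12} splits into {S2,S4,S5,S6,S7,S9,S12} and {S1,S8,S10}.
Refine {S2,S4,S5,S6,S7,S9,S12} on symbol a: members go to different blocks, giving {S2,S6,S7,S9} and {S4,S5,S12}.
Refine {S4,S5,S12} on symbol b: members go to different blocks, giving {S4,S5} and {S12}.
The partition is now stable with 6 blocks: {S2,S6,S7,S9} | {S11,S13} | {S0} | {S1,S8,S10} | {S4,S5} | {S12}.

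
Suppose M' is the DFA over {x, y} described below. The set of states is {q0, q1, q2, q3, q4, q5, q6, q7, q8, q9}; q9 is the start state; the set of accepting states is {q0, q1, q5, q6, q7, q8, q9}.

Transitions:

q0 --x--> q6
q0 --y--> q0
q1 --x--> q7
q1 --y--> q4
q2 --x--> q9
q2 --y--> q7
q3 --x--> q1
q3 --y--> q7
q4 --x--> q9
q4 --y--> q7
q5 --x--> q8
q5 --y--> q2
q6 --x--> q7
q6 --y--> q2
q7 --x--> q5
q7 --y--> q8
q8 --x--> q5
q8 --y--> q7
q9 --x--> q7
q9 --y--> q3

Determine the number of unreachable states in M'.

No path from q9 leads to q0, q6; the other 8 states are all reachable.

2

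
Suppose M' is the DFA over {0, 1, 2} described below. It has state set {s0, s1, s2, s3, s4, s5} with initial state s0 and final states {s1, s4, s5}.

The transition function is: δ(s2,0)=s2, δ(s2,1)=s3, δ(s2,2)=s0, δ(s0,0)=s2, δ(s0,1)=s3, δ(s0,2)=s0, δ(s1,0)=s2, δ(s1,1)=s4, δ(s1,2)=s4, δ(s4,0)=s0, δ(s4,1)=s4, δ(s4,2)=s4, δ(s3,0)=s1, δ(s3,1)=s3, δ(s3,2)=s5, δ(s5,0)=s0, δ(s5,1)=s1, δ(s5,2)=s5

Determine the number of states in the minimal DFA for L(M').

Start with accepting vs non-accepting: {s1,s4,s5} | {s0,s2,s3}.
Refine {s0,s2,s3} on symbol 0: members go to different blocks, giving {s0,s2} and {s3}.
The partition is now stable with 3 blocks: {s1,s4,s5} | {s0,s2} | {s3}.

3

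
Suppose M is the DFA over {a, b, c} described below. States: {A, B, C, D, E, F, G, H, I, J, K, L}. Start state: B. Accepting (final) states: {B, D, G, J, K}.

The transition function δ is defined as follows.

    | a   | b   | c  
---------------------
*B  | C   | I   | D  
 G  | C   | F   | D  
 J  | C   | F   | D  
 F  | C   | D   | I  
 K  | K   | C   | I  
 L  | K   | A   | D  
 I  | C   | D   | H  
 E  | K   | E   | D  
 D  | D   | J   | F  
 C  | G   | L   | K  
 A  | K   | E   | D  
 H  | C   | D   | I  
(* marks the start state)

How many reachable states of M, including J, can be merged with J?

3

Every state is reachable, so we keep all 12.
P0 = {B,D,G,J,K} | {A,C,E,F,H,I,L}.
Refine {B,D,G,J,K} on symbol a: members go to different blocks, giving {B,G,J} and {D,K}.
Split {A,C,E,F,H,I,L} by δ(·,a) → {A,E,L} and {F,H,I} and {C}.
Refine {D,K} on symbol b: members go to different blocks, giving {D} and {K}.
No further refinement is possible. Final partition (6 blocks): {B,G,J} | {A,E,L} | {D} | {F,H,I} | {C} | {K}.
State J belongs to the block {B,G,J}, which has 3 states.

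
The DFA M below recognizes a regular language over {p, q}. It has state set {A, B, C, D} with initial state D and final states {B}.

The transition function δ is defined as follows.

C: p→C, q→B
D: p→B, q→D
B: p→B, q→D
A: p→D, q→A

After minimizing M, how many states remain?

Reachable states from the start: {B,D}. Unreachable: {A,C} — drop them.
P0 = {B} | {D}.
Stable partition: {B} | {D} — 2 equivalence classes.

2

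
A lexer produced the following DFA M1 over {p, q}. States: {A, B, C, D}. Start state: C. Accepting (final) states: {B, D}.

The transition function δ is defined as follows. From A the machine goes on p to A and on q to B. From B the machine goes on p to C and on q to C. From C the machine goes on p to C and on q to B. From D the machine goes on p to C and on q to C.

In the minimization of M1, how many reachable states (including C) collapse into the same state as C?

States {A,D} cannot be reached from the start state, so discard them.
Initial partition by acceptance: {B} | {C}.
The partition is now stable with 2 blocks: {B} | {C}.
State C belongs to the block {C}, which has 1 states.

1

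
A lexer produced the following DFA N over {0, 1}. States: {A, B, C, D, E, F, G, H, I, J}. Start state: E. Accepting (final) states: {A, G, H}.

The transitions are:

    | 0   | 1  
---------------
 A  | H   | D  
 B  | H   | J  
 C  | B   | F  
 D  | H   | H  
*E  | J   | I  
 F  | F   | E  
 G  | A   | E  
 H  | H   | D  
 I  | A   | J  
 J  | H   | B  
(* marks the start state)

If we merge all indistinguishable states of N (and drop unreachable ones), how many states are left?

4

First remove the unreachable states {C,F,G}; 7 states remain.
P0 = {A,H} | {B,D,E,I,J}.
On input 0, block {B,D,E,I,J} splits into {B,D,I,J} and {E}.
Refine {B,D,I,J} on symbol 1: members go to different blocks, giving {B,I,J} and {D}.
No further refinement is possible. Final partition (4 blocks): {A,H} | {B,I,J} | {E} | {D}.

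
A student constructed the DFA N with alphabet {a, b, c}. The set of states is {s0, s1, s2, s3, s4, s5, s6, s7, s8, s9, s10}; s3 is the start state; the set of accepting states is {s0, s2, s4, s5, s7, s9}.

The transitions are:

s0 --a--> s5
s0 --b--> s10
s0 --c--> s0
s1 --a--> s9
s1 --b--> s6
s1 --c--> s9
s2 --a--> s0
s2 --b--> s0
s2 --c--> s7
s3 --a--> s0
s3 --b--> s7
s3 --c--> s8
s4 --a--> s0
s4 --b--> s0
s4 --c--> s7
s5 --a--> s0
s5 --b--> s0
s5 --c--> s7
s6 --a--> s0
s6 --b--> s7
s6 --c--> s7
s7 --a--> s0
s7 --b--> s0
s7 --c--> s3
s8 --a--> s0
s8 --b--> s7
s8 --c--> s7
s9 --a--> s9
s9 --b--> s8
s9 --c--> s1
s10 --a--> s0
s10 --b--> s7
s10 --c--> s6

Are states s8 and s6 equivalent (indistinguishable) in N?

Reachable states from the start: {s0,s3,s5,s6,s7,s8,s10}. Unreachable: {s1,s2,s4,s9} — drop them.
P0 = {s0,s5,s7} | {s3,s6,s8,s10}.
Split {s0,s5,s7} by δ(·,b) → {s5,s7} and {s0}.
Split {s5,s7} by δ(·,c) → {s5} and {s7}.
Split {s3,s6,s8,s10} by δ(·,c) → {s3,s10} and {s6,s8}.
The partition is now stable with 5 blocks: {s5} | {s3,s10} | {s0} | {s7} | {s6,s8}.
s8 and s6 lie in the same block of the stable partition, so they are equivalent — no string distinguishes them.

Yes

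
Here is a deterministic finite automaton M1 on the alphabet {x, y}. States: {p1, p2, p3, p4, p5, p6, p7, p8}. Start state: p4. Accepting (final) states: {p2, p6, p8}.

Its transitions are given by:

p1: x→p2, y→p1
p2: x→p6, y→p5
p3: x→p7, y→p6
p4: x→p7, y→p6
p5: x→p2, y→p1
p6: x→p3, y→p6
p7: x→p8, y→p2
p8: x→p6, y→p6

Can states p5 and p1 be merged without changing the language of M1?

Every state is reachable, so we keep all 8.
Start with accepting vs non-accepting: {p2,p6,p8} | {p1,p3,p4,p5,p7}.
Split {p2,p6,p8} by δ(·,x) → {p2,p8} and {p6}.
Refine {p2,p8} on symbol y: members go to different blocks, giving {p2} and {p8}.
Refine {p1,p3,p4,p5,p7} on symbol x: members go to different blocks, giving {p1,p5} and {p3,p4} and {p7}.
Stable partition: {p2} | {p1,p5} | {p6} | {p8} | {p3,p4} | {p7} — 6 equivalence classes.
p5 and p1 lie in the same block of the stable partition, so they are equivalent — no string distinguishes them.

Yes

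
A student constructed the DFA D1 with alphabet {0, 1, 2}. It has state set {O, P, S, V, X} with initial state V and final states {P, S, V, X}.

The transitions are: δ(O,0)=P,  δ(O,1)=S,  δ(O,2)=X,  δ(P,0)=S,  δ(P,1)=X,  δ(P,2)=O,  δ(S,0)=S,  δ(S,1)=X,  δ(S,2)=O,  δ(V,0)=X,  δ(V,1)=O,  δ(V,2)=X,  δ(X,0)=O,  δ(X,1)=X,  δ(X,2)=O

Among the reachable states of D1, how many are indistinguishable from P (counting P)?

2

Start with accepting vs non-accepting: {P,S,V,X} | {O}.
On input 0, block {P,S,V,X} splits into {P,S,V} and {X}.
On input 0, block {P,S,V} splits into {P,S} and {V}.
Stable partition: {P,S} | {O} | {X} | {V} — 4 equivalence classes.
The equivalence class containing P is {P,S}, of size 2.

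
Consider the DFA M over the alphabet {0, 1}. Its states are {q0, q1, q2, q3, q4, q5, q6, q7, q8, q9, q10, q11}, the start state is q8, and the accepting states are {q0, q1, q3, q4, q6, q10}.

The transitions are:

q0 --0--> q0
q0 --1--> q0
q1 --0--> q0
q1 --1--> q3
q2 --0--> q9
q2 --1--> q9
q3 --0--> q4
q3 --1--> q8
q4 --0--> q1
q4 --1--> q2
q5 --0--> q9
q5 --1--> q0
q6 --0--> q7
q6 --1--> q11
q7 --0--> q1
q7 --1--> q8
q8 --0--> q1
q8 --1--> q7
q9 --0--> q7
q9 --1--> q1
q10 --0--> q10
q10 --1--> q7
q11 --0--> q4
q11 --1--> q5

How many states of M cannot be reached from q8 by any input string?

BFS from q8 reaches {q0, q1, q2, q3, q4, q7, q8, q9}; the 4 state(s) q5, q6, q10, q11 are never visited.

4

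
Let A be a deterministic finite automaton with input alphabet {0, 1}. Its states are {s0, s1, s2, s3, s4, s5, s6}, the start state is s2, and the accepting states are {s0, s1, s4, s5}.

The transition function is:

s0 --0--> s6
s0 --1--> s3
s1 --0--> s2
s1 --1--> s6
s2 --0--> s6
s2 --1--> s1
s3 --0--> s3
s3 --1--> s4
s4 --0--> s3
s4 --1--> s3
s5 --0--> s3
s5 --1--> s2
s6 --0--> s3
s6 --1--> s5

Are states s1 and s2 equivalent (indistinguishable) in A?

No

First remove the unreachable states {s0}; 6 states remain.
Start with accepting vs non-accepting: {s1,s4,s5} | {s2,s3,s6}.
No further refinement is possible. Final partition (2 blocks): {s1,s4,s5} | {s2,s3,s6}.
s1 and s2 end up in different blocks, so they are distinguishable. For instance, the string 'ε' is accepted from only s1.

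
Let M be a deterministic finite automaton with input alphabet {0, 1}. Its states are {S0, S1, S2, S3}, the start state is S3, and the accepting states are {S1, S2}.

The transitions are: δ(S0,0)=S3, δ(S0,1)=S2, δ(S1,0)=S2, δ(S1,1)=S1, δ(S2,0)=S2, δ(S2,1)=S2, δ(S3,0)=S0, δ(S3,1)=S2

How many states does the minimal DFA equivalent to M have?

Reachable states from the start: {S0,S2,S3}. Unreachable: {S1} — drop them.
P0 = {S2} | {S0,S3}.
The partition is now stable with 2 blocks: {S2} | {S0,S3}.

2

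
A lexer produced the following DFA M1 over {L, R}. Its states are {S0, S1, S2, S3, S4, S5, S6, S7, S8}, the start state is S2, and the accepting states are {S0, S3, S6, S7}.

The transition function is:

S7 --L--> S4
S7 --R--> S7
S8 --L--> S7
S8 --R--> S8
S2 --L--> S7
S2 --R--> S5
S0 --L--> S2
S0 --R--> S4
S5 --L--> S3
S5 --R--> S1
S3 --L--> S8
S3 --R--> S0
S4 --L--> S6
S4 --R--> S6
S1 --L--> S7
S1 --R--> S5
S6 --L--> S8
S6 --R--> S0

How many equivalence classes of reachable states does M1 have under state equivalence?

Every state is reachable, so we keep all 9.
Start with accepting vs non-accepting: {S0,S3,S6,S7} | {S1,S2,S4,S5,S8}.
Refine {S0,S3,S6,S7} on symbol R: members go to different blocks, giving {S3,S6,S7} and {S0}.
Refine {S3,S6,S7} on symbol R: members go to different blocks, giving {S3,S6} and {S7}.
On input L, block {S1,S2,S4,S5,S8} splits into {S1,S2,S8} and {S4,S5}.
Split {S1,S2,S8} by δ(·,R) → {S1,S2} and {S8}.
On input R, block {S4,S5} splits into {S4} and {S5}.
The partition is now stable with 7 blocks: {S3,S6} | {S1,S2} | {S0} | {S7} | {S4} | {S8} | {S5}.

7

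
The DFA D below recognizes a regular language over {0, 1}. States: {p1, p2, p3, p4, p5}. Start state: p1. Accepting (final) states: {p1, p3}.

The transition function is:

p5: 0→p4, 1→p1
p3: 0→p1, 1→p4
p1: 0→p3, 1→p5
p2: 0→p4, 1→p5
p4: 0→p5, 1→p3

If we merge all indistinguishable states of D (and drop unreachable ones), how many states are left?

First remove the unreachable states {p2}; 4 states remain.
Start with accepting vs non-accepting: {p1,p3} | {p4,p5}.
Stable partition: {p1,p3} | {p4,p5} — 2 equivalence classes.

2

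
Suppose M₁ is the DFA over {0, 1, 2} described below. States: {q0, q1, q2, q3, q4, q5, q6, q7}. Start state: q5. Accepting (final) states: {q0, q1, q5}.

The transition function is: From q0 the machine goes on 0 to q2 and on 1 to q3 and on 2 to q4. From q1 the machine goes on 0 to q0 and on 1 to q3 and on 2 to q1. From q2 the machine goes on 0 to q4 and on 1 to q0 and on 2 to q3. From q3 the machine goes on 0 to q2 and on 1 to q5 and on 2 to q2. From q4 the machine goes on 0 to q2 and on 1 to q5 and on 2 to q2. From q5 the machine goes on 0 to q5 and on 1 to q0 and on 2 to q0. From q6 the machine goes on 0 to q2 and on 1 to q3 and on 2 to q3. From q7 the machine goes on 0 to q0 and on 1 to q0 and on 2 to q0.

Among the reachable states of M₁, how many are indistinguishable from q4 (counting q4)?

Reachable states from the start: {q0,q2,q3,q4,q5}. Unreachable: {q1,q6,q7} — drop them.
Initial partition by acceptance: {q0,q5} | {q2,q3,q4}.
Split {q0,q5} by δ(·,0) → {q0} and {q5}.
Refine {q2,q3,q4} on symbol 1: members go to different blocks, giving {q3,q4} and {q2}.
No further refinement is possible. Final partition (4 blocks): {q0} | {q3,q4} | {q5} | {q2}.
The equivalence class containing q4 is {q3,q4}, of size 2.

2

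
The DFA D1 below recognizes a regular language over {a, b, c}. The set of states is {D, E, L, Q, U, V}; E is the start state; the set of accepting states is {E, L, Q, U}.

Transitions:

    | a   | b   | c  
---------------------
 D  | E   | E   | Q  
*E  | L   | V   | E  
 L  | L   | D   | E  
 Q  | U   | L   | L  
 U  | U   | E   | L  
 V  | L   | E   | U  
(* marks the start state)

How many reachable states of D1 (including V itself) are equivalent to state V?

2

Every state is reachable, so we keep all 6.
Initial partition by acceptance: {E,L,Q,U} | {D,V}.
Split {E,L,Q,U} by δ(·,b) → {Q,U} and {E,L}.
Stable partition: {Q,U} | {D,V} | {E,L} — 3 equivalence classes.
The equivalence class containing V is {D,V}, of size 2.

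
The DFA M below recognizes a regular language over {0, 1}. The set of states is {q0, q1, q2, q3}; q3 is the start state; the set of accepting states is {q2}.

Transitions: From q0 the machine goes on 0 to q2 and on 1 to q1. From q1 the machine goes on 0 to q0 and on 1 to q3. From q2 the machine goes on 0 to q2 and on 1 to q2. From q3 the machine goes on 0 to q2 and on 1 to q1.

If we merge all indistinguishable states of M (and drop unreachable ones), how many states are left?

P0 = {q2} | {q0,q1,q3}.
Split {q0,q1,q3} by δ(·,0) → {q0,q3} and {q1}.
No further refinement is possible. Final partition (3 blocks): {q2} | {q0,q3} | {q1}.

3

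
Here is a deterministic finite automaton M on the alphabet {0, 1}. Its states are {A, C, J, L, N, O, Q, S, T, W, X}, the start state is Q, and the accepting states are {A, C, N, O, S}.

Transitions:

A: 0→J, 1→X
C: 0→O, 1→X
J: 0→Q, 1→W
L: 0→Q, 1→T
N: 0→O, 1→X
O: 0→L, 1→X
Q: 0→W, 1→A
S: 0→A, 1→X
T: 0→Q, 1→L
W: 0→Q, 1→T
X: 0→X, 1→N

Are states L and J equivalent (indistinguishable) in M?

Yes

Reachable states from the start: {A,J,L,N,O,Q,T,W,X}. Unreachable: {C,S} — drop them.
Start with accepting vs non-accepting: {A,N,O} | {J,L,Q,T,W,X}.
On input 0, block {A,N,O} splits into {A,O} and {N}.
Split {J,L,Q,T,W,X} by δ(·,1) → {J,L,T,W} and {Q} and {X}.
Stable partition: {A,O} | {J,L,T,W} | {N} | {Q} | {X} — 5 equivalence classes.
L and J lie in the same block of the stable partition, so they are equivalent — no string distinguishes them.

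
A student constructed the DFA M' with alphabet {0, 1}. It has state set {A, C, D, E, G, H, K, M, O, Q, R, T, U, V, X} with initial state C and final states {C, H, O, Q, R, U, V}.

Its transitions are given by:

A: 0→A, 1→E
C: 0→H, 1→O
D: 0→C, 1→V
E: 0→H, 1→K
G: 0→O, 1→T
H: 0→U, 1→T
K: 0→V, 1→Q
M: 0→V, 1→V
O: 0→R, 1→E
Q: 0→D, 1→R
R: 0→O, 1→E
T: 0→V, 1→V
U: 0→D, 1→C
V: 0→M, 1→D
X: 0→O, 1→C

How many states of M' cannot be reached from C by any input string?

Starting at C and following transitions, the reachable set is {C, D, E, H, K, M, O, Q, R, T, U, V}. That leaves A, G, X unreachable — 3 in total.

3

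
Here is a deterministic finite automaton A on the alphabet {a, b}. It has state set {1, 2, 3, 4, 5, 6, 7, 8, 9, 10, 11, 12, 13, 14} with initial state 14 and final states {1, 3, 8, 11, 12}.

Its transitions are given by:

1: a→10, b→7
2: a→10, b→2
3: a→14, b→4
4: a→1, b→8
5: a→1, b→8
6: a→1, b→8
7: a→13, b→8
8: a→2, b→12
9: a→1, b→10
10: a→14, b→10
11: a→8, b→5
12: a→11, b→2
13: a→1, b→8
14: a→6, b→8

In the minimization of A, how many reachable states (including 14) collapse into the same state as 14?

First remove the unreachable states {3,4,9}; 11 states remain.
P0 = {1,8,11,12} | {2,5,6,7,10,13,14}.
On input a, block {1,8,11,12} splits into {1,8} and {11,12}.
Refine {1,8} on symbol b: members go to different blocks, giving {1} and {8}.
On input a, block {2,5,6,7,10,13,14} splits into {2,7,10,14} and {5,6,13}.
On input a, block {2,7,10,14} splits into {2,10} and {7,14}.
Split {2,10} by δ(·,a) → {2} and {10}.
On input a, block {11,12} splits into {11} and {12}.
No further refinement is possible. Final partition (8 blocks): {1} | {2} | {11} | {8} | {5,6,13} | {7,14} | {10} | {12}.
The equivalence class containing 14 is {7,14}, of size 2.

2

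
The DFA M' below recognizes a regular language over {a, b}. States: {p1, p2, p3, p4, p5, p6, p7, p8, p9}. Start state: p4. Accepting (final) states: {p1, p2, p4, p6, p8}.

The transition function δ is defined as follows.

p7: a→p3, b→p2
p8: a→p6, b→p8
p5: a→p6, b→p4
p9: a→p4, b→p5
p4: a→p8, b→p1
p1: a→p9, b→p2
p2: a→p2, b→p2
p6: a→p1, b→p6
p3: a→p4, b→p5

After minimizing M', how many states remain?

Reachable states from the start: {p1,p2,p4,p5,p6,p8,p9}. Unreachable: {p3,p7} — drop them.
Initial partition by acceptance: {p1,p2,p4,p6,p8} | {p5,p9}.
Split {p1,p2,p4,p6,p8} by δ(·,a) → {p2,p4,p6,p8} and {p1}.
Refine {p2,p4,p6,p8} on symbol a: members go to different blocks, giving {p2,p4,p8} and {p6}.
Refine {p2,p4,p8} on symbol a: members go to different blocks, giving {p2,p4} and {p8}.
Refine {p2,p4} on symbol a: members go to different blocks, giving {p2} and {p4}.
On input a, block {p5,p9} splits into {p5} and {p9}.
The partition is now stable with 7 blocks: {p2} | {p5} | {p1} | {p6} | {p8} | {p4} | {p9}.

7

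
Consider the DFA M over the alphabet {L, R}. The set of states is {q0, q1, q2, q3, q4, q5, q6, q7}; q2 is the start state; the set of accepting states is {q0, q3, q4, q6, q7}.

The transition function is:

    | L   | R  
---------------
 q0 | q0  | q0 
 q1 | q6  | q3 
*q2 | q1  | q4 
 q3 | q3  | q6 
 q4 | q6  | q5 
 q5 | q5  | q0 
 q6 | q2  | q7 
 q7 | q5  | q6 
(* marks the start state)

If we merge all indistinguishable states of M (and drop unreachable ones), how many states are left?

8

Every state is reachable, so we keep all 8.
Initial partition by acceptance: {q0,q3,q4,q6,q7} | {q1,q2,q5}.
Refine {q0,q3,q4,q6,q7} on symbol L: members go to different blocks, giving {q0,q3,q4} and {q6,q7}.
On input L, block {q0,q3,q4} splits into {q0,q3} and {q4}.
Split {q0,q3} by δ(·,R) → {q0} and {q3}.
Split {q1,q2,q5} by δ(·,L) → {q2,q5} and {q1}.
Refine {q2,q5} on symbol L: members go to different blocks, giving {q2} and {q5}.
Split {q6,q7} by δ(·,L) → {q6} and {q7}.
The partition is now stable with 8 blocks: {q0} | {q2} | {q6} | {q4} | {q3} | {q1} | {q5} | {q7}.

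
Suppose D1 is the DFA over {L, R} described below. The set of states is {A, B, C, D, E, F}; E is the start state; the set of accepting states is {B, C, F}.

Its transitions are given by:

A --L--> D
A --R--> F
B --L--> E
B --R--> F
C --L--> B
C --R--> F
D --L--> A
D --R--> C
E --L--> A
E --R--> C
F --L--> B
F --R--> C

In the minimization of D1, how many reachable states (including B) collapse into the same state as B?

All states are reachable from the start state.
Initial partition by acceptance: {B,C,F} | {A,D,E}.
Refine {B,C,F} on symbol L: members go to different blocks, giving {C,F} and {B}.
The partition is now stable with 3 blocks: {C,F} | {A,D,E} | {B}.
The equivalence class containing B is {B}, of size 1.

1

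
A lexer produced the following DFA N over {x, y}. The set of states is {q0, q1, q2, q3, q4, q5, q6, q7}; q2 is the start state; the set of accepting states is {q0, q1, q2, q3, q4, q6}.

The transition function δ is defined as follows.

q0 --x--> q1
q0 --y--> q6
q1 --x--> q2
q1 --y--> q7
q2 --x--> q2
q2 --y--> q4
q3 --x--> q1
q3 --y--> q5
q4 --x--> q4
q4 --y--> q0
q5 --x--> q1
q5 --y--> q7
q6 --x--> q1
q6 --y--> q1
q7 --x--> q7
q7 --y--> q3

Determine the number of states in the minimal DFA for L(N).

8

Every state is reachable, so we keep all 8.
P0 = {q0,q1,q2,q3,q4,q6} | {q5,q7}.
On input y, block {q0,q1,q2,q3,q4,q6} splits into {q0,q2,q4,q6} and {q1,q3}.
Split {q0,q2,q4,q6} by δ(·,x) → {q0,q6} and {q2,q4}.
On input y, block {q0,q6} splits into {q0} and {q6}.
Refine {q5,q7} on symbol x: members go to different blocks, giving {q5} and {q7}.
Split {q1,q3} by δ(·,x) → {q1} and {q3}.
Split {q2,q4} by δ(·,y) → {q2} and {q4}.
The partition is now stable with 8 blocks: {q0} | {q5} | {q1} | {q2} | {q6} | {q7} | {q3} | {q4}.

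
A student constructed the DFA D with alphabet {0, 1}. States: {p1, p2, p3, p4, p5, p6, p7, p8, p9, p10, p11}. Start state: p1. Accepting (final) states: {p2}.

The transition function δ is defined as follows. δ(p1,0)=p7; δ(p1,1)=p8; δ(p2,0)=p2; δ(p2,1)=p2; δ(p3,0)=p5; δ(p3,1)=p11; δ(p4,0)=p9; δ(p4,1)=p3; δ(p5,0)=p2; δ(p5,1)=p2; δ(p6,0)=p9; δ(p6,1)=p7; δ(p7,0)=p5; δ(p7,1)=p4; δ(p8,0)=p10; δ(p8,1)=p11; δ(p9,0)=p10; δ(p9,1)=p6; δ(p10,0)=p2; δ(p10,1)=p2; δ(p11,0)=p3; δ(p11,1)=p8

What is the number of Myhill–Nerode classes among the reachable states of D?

4

Every state is reachable, so we keep all 11.
Start with accepting vs non-accepting: {p2} | {p1,p3,p4,p5,p6,p7,p8,p9,p10,p11}.
On input 0, block {p1,p3,p4,p5,p6,p7,p8,p9,p10,p11} splits into {p1,p3,p4,p6,p7,p8,p9,p11} and {p5,p10}.
Split {p1,p3,p4,p6,p7,p8,p9,p11} by δ(·,0) → {p1,p4,p6,p11} and {p3,p7,p8,p9}.
The partition is now stable with 4 blocks: {p2} | {p1,p4,p6,p11} | {p5,p10} | {p3,p7,p8,p9}.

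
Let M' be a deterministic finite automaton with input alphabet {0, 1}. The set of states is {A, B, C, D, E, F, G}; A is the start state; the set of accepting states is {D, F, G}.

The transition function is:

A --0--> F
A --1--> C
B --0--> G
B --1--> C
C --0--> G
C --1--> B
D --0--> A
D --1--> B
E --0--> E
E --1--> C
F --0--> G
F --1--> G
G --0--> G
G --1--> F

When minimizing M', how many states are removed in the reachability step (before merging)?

2

BFS from A reaches {A, B, C, F, G}; the 2 state(s) D, E are never visited.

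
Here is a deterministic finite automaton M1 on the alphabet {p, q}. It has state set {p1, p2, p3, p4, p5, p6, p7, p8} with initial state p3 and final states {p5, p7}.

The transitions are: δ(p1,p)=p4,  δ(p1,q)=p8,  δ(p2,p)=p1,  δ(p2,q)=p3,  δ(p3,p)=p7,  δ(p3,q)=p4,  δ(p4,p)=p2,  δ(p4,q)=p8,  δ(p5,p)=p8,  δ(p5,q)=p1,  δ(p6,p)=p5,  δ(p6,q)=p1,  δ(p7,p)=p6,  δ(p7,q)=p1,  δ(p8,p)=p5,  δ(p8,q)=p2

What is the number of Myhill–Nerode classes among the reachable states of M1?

3

P0 = {p5,p7} | {p1,p2,p3,p4,p6,p8}.
Split {p1,p2,p3,p4,p6,p8} by δ(·,p) → {p1,p2,p4} and {p3,p6,p8}.
The partition is now stable with 3 blocks: {p5,p7} | {p1,p2,p4} | {p3,p6,p8}.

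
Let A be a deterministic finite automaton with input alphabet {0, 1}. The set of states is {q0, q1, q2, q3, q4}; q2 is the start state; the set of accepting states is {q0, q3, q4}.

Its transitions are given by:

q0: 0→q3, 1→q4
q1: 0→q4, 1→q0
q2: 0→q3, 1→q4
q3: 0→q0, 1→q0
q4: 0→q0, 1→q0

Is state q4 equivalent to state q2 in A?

States {q1} cannot be reached from the start state, so discard them.
P0 = {q0,q3,q4} | {q2}.
No further refinement is possible. Final partition (2 blocks): {q0,q3,q4} | {q2}.
q4 and q2 end up in different blocks, so they are distinguishable. For instance, the string 'ε' is accepted from only q4.

No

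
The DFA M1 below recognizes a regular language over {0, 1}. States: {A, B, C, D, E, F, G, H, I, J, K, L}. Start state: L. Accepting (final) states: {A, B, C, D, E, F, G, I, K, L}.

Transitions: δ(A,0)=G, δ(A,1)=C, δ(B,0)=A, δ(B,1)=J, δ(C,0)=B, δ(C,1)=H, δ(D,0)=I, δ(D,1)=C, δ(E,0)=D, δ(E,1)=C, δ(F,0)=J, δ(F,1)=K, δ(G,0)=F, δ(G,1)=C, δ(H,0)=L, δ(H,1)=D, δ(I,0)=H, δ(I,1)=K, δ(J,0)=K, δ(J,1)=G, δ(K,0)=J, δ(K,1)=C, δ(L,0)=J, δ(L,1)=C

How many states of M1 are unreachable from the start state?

1

Starting at L and following transitions, the reachable set is {A, B, C, D, F, G, H, I, J, K, L}. That leaves E unreachable — 1 in total.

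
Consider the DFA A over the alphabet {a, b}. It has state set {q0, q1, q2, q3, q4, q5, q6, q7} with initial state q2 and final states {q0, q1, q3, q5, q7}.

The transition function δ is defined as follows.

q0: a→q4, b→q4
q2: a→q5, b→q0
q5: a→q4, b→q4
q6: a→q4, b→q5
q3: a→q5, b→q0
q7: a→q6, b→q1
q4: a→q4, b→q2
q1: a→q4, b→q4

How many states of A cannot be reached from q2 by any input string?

No path from q2 leads to q1, q3, q6, q7; the other 4 states are all reachable.

4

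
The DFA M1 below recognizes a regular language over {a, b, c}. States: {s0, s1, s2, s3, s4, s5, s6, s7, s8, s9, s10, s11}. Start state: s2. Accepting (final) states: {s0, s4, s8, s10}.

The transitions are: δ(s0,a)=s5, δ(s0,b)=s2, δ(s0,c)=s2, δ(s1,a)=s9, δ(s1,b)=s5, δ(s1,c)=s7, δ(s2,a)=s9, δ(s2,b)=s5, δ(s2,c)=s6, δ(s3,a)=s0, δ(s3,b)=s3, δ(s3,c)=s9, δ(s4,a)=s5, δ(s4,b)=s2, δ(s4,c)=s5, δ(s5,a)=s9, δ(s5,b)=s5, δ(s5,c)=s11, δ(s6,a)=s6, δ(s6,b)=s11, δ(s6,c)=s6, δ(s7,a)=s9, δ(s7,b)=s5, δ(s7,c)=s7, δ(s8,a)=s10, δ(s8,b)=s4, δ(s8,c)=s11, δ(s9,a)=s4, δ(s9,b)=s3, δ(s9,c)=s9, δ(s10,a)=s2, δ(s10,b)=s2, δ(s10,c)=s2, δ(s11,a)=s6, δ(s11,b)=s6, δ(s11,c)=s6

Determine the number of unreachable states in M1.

No path from s2 leads to s1, s7, s8, s10; the other 8 states are all reachable.

4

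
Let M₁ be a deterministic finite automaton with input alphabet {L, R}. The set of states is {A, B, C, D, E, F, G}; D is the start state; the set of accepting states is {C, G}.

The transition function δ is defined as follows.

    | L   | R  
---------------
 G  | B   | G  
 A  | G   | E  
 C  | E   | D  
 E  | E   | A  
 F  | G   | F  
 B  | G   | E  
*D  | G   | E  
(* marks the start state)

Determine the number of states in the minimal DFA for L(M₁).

3

First remove the unreachable states {C,F}; 5 states remain.
Start with accepting vs non-accepting: {G} | {A,B,D,E}.
Split {A,B,D,E} by δ(·,L) → {A,B,D} and {E}.
Stable partition: {G} | {A,B,D} | {E} — 3 equivalence classes.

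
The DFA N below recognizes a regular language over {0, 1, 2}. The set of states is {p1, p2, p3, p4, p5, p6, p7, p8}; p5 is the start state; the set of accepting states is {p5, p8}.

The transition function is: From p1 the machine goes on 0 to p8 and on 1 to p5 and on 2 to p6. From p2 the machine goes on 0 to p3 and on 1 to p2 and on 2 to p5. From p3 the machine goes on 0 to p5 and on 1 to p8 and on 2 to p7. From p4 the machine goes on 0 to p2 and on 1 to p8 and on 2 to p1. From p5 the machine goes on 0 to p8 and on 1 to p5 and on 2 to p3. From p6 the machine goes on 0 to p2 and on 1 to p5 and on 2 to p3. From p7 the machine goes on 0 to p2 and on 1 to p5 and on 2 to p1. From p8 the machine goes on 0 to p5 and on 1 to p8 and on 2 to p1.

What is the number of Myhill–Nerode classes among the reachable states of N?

First remove the unreachable states {p4}; 7 states remain.
Start with accepting vs non-accepting: {p5,p8} | {p1,p2,p3,p6,p7}.
Refine {p1,p2,p3,p6,p7} on symbol 0: members go to different blocks, giving {p2,p6,p7} and {p1,p3}.
Refine {p2,p6,p7} on symbol 0: members go to different blocks, giving {p6,p7} and {p2}.
No further refinement is possible. Final partition (4 blocks): {p5,p8} | {p6,p7} | {p1,p3} | {p2}.

4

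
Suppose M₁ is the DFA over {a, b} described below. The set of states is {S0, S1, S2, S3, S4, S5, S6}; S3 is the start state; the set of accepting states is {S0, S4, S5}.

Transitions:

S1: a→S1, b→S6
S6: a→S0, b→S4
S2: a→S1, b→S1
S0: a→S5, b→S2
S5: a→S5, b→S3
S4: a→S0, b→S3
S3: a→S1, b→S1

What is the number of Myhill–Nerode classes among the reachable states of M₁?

4

All states are reachable from the start state.
Initial partition by acceptance: {S0,S4,S5} | {S1,S2,S3,S6}.
Split {S1,S2,S3,S6} by δ(·,a) → {S1,S2,S3} and {S6}.
Refine {S1,S2,S3} on symbol b: members go to different blocks, giving {S2,S3} and {S1}.
The partition is now stable with 4 blocks: {S0,S4,S5} | {S2,S3} | {S6} | {S1}.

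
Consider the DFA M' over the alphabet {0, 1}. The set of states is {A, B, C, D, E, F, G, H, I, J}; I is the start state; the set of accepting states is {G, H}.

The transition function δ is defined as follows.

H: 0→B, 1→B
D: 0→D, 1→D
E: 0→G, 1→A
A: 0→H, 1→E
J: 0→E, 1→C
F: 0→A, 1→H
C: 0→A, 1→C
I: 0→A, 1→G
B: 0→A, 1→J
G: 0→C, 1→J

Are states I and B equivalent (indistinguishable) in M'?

States {D,F} cannot be reached from the start state, so discard them.
P0 = {G,H} | {A,B,C,E,I,J}.
Split {A,B,C,E,I,J} by δ(·,0) → {B,C,I,J} and {A,E}.
Split {B,C,I,J} by δ(·,1) → {B,C,J} and {I}.
The partition is now stable with 4 blocks: {G,H} | {B,C,J} | {A,E} | {I}.
I and B end up in different blocks, so they are distinguishable. For instance, the string '1' is accepted from only I.

No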